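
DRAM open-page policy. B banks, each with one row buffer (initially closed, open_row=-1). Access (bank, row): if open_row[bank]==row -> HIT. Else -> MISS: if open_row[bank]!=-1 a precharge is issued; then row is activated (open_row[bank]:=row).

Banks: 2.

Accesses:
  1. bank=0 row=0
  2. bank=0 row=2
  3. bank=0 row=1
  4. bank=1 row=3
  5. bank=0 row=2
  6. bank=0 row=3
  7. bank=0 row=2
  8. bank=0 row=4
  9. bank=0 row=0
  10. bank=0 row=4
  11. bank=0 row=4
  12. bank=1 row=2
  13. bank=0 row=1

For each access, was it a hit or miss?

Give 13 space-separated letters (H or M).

Acc 1: bank0 row0 -> MISS (open row0); precharges=0
Acc 2: bank0 row2 -> MISS (open row2); precharges=1
Acc 3: bank0 row1 -> MISS (open row1); precharges=2
Acc 4: bank1 row3 -> MISS (open row3); precharges=2
Acc 5: bank0 row2 -> MISS (open row2); precharges=3
Acc 6: bank0 row3 -> MISS (open row3); precharges=4
Acc 7: bank0 row2 -> MISS (open row2); precharges=5
Acc 8: bank0 row4 -> MISS (open row4); precharges=6
Acc 9: bank0 row0 -> MISS (open row0); precharges=7
Acc 10: bank0 row4 -> MISS (open row4); precharges=8
Acc 11: bank0 row4 -> HIT
Acc 12: bank1 row2 -> MISS (open row2); precharges=9
Acc 13: bank0 row1 -> MISS (open row1); precharges=10

Answer: M M M M M M M M M M H M M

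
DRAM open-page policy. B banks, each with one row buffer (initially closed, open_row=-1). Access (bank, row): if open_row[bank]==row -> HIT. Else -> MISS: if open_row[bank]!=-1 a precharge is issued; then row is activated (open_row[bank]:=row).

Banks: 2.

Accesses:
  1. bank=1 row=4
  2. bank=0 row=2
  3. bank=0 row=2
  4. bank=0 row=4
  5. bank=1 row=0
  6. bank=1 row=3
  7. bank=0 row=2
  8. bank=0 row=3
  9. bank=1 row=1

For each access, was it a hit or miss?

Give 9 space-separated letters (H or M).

Answer: M M H M M M M M M

Derivation:
Acc 1: bank1 row4 -> MISS (open row4); precharges=0
Acc 2: bank0 row2 -> MISS (open row2); precharges=0
Acc 3: bank0 row2 -> HIT
Acc 4: bank0 row4 -> MISS (open row4); precharges=1
Acc 5: bank1 row0 -> MISS (open row0); precharges=2
Acc 6: bank1 row3 -> MISS (open row3); precharges=3
Acc 7: bank0 row2 -> MISS (open row2); precharges=4
Acc 8: bank0 row3 -> MISS (open row3); precharges=5
Acc 9: bank1 row1 -> MISS (open row1); precharges=6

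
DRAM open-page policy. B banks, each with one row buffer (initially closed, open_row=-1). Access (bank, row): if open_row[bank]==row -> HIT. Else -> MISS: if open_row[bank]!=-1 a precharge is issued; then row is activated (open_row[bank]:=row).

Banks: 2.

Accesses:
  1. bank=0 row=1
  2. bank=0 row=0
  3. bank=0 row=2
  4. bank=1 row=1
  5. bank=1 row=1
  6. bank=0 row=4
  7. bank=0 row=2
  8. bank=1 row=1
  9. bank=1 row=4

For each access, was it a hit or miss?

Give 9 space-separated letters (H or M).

Answer: M M M M H M M H M

Derivation:
Acc 1: bank0 row1 -> MISS (open row1); precharges=0
Acc 2: bank0 row0 -> MISS (open row0); precharges=1
Acc 3: bank0 row2 -> MISS (open row2); precharges=2
Acc 4: bank1 row1 -> MISS (open row1); precharges=2
Acc 5: bank1 row1 -> HIT
Acc 6: bank0 row4 -> MISS (open row4); precharges=3
Acc 7: bank0 row2 -> MISS (open row2); precharges=4
Acc 8: bank1 row1 -> HIT
Acc 9: bank1 row4 -> MISS (open row4); precharges=5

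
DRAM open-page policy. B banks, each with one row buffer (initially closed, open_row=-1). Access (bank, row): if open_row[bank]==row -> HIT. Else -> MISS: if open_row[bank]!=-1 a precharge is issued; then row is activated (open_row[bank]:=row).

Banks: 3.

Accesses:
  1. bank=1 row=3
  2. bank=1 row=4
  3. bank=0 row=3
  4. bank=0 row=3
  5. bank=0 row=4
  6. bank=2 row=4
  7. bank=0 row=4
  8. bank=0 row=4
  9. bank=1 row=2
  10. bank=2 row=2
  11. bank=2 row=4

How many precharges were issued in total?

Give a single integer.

Acc 1: bank1 row3 -> MISS (open row3); precharges=0
Acc 2: bank1 row4 -> MISS (open row4); precharges=1
Acc 3: bank0 row3 -> MISS (open row3); precharges=1
Acc 4: bank0 row3 -> HIT
Acc 5: bank0 row4 -> MISS (open row4); precharges=2
Acc 6: bank2 row4 -> MISS (open row4); precharges=2
Acc 7: bank0 row4 -> HIT
Acc 8: bank0 row4 -> HIT
Acc 9: bank1 row2 -> MISS (open row2); precharges=3
Acc 10: bank2 row2 -> MISS (open row2); precharges=4
Acc 11: bank2 row4 -> MISS (open row4); precharges=5

Answer: 5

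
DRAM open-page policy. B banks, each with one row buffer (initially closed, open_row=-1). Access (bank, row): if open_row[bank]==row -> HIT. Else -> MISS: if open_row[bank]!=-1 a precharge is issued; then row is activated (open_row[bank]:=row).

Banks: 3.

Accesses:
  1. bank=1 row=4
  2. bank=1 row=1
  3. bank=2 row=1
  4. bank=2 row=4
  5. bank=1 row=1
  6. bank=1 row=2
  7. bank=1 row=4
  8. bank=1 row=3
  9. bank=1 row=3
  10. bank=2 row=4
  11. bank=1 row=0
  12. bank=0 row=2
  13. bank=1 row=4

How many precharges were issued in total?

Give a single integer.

Answer: 7

Derivation:
Acc 1: bank1 row4 -> MISS (open row4); precharges=0
Acc 2: bank1 row1 -> MISS (open row1); precharges=1
Acc 3: bank2 row1 -> MISS (open row1); precharges=1
Acc 4: bank2 row4 -> MISS (open row4); precharges=2
Acc 5: bank1 row1 -> HIT
Acc 6: bank1 row2 -> MISS (open row2); precharges=3
Acc 7: bank1 row4 -> MISS (open row4); precharges=4
Acc 8: bank1 row3 -> MISS (open row3); precharges=5
Acc 9: bank1 row3 -> HIT
Acc 10: bank2 row4 -> HIT
Acc 11: bank1 row0 -> MISS (open row0); precharges=6
Acc 12: bank0 row2 -> MISS (open row2); precharges=6
Acc 13: bank1 row4 -> MISS (open row4); precharges=7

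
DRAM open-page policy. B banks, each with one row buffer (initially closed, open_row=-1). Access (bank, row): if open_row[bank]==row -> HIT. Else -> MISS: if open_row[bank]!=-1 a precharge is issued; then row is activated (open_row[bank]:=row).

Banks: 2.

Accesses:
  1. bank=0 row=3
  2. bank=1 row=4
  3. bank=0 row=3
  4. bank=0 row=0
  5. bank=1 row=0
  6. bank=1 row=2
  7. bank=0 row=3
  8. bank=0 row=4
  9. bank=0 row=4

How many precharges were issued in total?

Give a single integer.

Acc 1: bank0 row3 -> MISS (open row3); precharges=0
Acc 2: bank1 row4 -> MISS (open row4); precharges=0
Acc 3: bank0 row3 -> HIT
Acc 4: bank0 row0 -> MISS (open row0); precharges=1
Acc 5: bank1 row0 -> MISS (open row0); precharges=2
Acc 6: bank1 row2 -> MISS (open row2); precharges=3
Acc 7: bank0 row3 -> MISS (open row3); precharges=4
Acc 8: bank0 row4 -> MISS (open row4); precharges=5
Acc 9: bank0 row4 -> HIT

Answer: 5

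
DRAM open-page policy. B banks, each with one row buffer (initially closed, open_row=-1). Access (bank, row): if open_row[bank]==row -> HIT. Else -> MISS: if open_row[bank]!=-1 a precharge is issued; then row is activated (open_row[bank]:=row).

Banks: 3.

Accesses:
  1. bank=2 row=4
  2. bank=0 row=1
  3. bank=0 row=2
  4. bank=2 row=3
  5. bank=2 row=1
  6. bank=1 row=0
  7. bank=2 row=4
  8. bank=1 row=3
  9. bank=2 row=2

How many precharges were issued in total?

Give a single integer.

Acc 1: bank2 row4 -> MISS (open row4); precharges=0
Acc 2: bank0 row1 -> MISS (open row1); precharges=0
Acc 3: bank0 row2 -> MISS (open row2); precharges=1
Acc 4: bank2 row3 -> MISS (open row3); precharges=2
Acc 5: bank2 row1 -> MISS (open row1); precharges=3
Acc 6: bank1 row0 -> MISS (open row0); precharges=3
Acc 7: bank2 row4 -> MISS (open row4); precharges=4
Acc 8: bank1 row3 -> MISS (open row3); precharges=5
Acc 9: bank2 row2 -> MISS (open row2); precharges=6

Answer: 6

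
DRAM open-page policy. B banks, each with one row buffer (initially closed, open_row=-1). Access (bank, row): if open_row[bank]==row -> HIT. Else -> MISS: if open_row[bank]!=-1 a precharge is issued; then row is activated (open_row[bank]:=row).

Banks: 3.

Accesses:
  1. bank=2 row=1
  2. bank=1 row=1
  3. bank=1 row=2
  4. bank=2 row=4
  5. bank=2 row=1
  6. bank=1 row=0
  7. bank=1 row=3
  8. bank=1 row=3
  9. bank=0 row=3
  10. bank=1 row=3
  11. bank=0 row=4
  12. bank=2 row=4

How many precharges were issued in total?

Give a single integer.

Answer: 7

Derivation:
Acc 1: bank2 row1 -> MISS (open row1); precharges=0
Acc 2: bank1 row1 -> MISS (open row1); precharges=0
Acc 3: bank1 row2 -> MISS (open row2); precharges=1
Acc 4: bank2 row4 -> MISS (open row4); precharges=2
Acc 5: bank2 row1 -> MISS (open row1); precharges=3
Acc 6: bank1 row0 -> MISS (open row0); precharges=4
Acc 7: bank1 row3 -> MISS (open row3); precharges=5
Acc 8: bank1 row3 -> HIT
Acc 9: bank0 row3 -> MISS (open row3); precharges=5
Acc 10: bank1 row3 -> HIT
Acc 11: bank0 row4 -> MISS (open row4); precharges=6
Acc 12: bank2 row4 -> MISS (open row4); precharges=7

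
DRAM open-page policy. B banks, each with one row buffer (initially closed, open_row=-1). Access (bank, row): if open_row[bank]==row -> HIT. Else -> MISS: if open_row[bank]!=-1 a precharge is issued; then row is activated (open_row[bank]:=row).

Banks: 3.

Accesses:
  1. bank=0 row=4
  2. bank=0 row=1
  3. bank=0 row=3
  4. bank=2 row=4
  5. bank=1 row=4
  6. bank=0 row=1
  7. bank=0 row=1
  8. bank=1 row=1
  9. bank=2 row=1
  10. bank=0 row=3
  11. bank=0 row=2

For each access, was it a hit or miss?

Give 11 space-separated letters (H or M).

Acc 1: bank0 row4 -> MISS (open row4); precharges=0
Acc 2: bank0 row1 -> MISS (open row1); precharges=1
Acc 3: bank0 row3 -> MISS (open row3); precharges=2
Acc 4: bank2 row4 -> MISS (open row4); precharges=2
Acc 5: bank1 row4 -> MISS (open row4); precharges=2
Acc 6: bank0 row1 -> MISS (open row1); precharges=3
Acc 7: bank0 row1 -> HIT
Acc 8: bank1 row1 -> MISS (open row1); precharges=4
Acc 9: bank2 row1 -> MISS (open row1); precharges=5
Acc 10: bank0 row3 -> MISS (open row3); precharges=6
Acc 11: bank0 row2 -> MISS (open row2); precharges=7

Answer: M M M M M M H M M M M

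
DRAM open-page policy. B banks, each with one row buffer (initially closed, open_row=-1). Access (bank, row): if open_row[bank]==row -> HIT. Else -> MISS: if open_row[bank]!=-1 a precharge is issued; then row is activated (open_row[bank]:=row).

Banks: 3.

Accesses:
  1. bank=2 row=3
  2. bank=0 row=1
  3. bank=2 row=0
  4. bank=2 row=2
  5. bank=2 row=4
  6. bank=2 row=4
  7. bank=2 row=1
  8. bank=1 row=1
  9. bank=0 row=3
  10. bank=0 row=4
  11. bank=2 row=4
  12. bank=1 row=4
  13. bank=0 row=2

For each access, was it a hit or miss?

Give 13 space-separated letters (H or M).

Answer: M M M M M H M M M M M M M

Derivation:
Acc 1: bank2 row3 -> MISS (open row3); precharges=0
Acc 2: bank0 row1 -> MISS (open row1); precharges=0
Acc 3: bank2 row0 -> MISS (open row0); precharges=1
Acc 4: bank2 row2 -> MISS (open row2); precharges=2
Acc 5: bank2 row4 -> MISS (open row4); precharges=3
Acc 6: bank2 row4 -> HIT
Acc 7: bank2 row1 -> MISS (open row1); precharges=4
Acc 8: bank1 row1 -> MISS (open row1); precharges=4
Acc 9: bank0 row3 -> MISS (open row3); precharges=5
Acc 10: bank0 row4 -> MISS (open row4); precharges=6
Acc 11: bank2 row4 -> MISS (open row4); precharges=7
Acc 12: bank1 row4 -> MISS (open row4); precharges=8
Acc 13: bank0 row2 -> MISS (open row2); precharges=9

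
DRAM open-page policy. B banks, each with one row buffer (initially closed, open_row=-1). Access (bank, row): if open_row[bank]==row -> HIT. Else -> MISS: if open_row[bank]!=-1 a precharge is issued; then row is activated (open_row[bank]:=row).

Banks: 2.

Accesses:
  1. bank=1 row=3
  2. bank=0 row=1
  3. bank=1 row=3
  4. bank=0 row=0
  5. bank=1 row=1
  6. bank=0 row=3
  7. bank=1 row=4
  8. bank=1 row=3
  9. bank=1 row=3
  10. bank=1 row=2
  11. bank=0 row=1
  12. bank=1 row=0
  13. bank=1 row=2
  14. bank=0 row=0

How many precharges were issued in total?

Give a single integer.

Answer: 10

Derivation:
Acc 1: bank1 row3 -> MISS (open row3); precharges=0
Acc 2: bank0 row1 -> MISS (open row1); precharges=0
Acc 3: bank1 row3 -> HIT
Acc 4: bank0 row0 -> MISS (open row0); precharges=1
Acc 5: bank1 row1 -> MISS (open row1); precharges=2
Acc 6: bank0 row3 -> MISS (open row3); precharges=3
Acc 7: bank1 row4 -> MISS (open row4); precharges=4
Acc 8: bank1 row3 -> MISS (open row3); precharges=5
Acc 9: bank1 row3 -> HIT
Acc 10: bank1 row2 -> MISS (open row2); precharges=6
Acc 11: bank0 row1 -> MISS (open row1); precharges=7
Acc 12: bank1 row0 -> MISS (open row0); precharges=8
Acc 13: bank1 row2 -> MISS (open row2); precharges=9
Acc 14: bank0 row0 -> MISS (open row0); precharges=10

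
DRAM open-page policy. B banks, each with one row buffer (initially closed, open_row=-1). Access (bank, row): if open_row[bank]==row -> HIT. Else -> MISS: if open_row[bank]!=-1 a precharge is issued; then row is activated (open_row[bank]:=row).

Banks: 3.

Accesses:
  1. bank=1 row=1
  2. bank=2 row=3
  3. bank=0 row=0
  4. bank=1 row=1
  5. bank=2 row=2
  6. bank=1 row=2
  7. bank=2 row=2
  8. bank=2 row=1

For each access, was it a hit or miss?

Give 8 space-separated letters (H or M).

Answer: M M M H M M H M

Derivation:
Acc 1: bank1 row1 -> MISS (open row1); precharges=0
Acc 2: bank2 row3 -> MISS (open row3); precharges=0
Acc 3: bank0 row0 -> MISS (open row0); precharges=0
Acc 4: bank1 row1 -> HIT
Acc 5: bank2 row2 -> MISS (open row2); precharges=1
Acc 6: bank1 row2 -> MISS (open row2); precharges=2
Acc 7: bank2 row2 -> HIT
Acc 8: bank2 row1 -> MISS (open row1); precharges=3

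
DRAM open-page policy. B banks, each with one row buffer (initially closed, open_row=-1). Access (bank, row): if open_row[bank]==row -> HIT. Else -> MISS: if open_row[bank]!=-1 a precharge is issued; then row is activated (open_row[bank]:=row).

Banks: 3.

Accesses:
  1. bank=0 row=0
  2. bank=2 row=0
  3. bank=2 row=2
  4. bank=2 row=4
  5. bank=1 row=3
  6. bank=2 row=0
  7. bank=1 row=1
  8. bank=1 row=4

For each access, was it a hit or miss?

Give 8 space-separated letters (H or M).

Answer: M M M M M M M M

Derivation:
Acc 1: bank0 row0 -> MISS (open row0); precharges=0
Acc 2: bank2 row0 -> MISS (open row0); precharges=0
Acc 3: bank2 row2 -> MISS (open row2); precharges=1
Acc 4: bank2 row4 -> MISS (open row4); precharges=2
Acc 5: bank1 row3 -> MISS (open row3); precharges=2
Acc 6: bank2 row0 -> MISS (open row0); precharges=3
Acc 7: bank1 row1 -> MISS (open row1); precharges=4
Acc 8: bank1 row4 -> MISS (open row4); precharges=5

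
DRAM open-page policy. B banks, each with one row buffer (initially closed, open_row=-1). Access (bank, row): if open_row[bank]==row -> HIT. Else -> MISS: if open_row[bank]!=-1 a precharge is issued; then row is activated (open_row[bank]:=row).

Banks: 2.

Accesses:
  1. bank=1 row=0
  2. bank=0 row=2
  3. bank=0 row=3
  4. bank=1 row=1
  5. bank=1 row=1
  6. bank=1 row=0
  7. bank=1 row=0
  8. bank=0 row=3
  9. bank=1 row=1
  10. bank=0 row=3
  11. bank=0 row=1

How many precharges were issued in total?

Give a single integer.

Acc 1: bank1 row0 -> MISS (open row0); precharges=0
Acc 2: bank0 row2 -> MISS (open row2); precharges=0
Acc 3: bank0 row3 -> MISS (open row3); precharges=1
Acc 4: bank1 row1 -> MISS (open row1); precharges=2
Acc 5: bank1 row1 -> HIT
Acc 6: bank1 row0 -> MISS (open row0); precharges=3
Acc 7: bank1 row0 -> HIT
Acc 8: bank0 row3 -> HIT
Acc 9: bank1 row1 -> MISS (open row1); precharges=4
Acc 10: bank0 row3 -> HIT
Acc 11: bank0 row1 -> MISS (open row1); precharges=5

Answer: 5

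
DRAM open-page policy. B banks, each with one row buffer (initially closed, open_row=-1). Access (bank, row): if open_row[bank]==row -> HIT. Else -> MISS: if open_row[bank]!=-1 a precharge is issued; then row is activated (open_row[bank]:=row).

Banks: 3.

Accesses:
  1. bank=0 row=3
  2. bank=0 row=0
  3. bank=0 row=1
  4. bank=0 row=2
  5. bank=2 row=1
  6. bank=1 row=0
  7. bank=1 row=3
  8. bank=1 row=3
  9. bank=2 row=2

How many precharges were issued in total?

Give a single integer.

Answer: 5

Derivation:
Acc 1: bank0 row3 -> MISS (open row3); precharges=0
Acc 2: bank0 row0 -> MISS (open row0); precharges=1
Acc 3: bank0 row1 -> MISS (open row1); precharges=2
Acc 4: bank0 row2 -> MISS (open row2); precharges=3
Acc 5: bank2 row1 -> MISS (open row1); precharges=3
Acc 6: bank1 row0 -> MISS (open row0); precharges=3
Acc 7: bank1 row3 -> MISS (open row3); precharges=4
Acc 8: bank1 row3 -> HIT
Acc 9: bank2 row2 -> MISS (open row2); precharges=5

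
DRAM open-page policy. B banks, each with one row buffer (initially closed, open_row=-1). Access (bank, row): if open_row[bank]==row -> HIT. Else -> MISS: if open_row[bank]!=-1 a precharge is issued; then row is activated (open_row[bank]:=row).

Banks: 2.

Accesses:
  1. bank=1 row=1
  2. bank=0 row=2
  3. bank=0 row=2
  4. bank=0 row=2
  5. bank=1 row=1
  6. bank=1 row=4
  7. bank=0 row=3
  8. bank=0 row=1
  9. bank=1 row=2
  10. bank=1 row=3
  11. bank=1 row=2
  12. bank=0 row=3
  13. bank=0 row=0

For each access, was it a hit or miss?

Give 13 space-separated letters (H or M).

Answer: M M H H H M M M M M M M M

Derivation:
Acc 1: bank1 row1 -> MISS (open row1); precharges=0
Acc 2: bank0 row2 -> MISS (open row2); precharges=0
Acc 3: bank0 row2 -> HIT
Acc 4: bank0 row2 -> HIT
Acc 5: bank1 row1 -> HIT
Acc 6: bank1 row4 -> MISS (open row4); precharges=1
Acc 7: bank0 row3 -> MISS (open row3); precharges=2
Acc 8: bank0 row1 -> MISS (open row1); precharges=3
Acc 9: bank1 row2 -> MISS (open row2); precharges=4
Acc 10: bank1 row3 -> MISS (open row3); precharges=5
Acc 11: bank1 row2 -> MISS (open row2); precharges=6
Acc 12: bank0 row3 -> MISS (open row3); precharges=7
Acc 13: bank0 row0 -> MISS (open row0); precharges=8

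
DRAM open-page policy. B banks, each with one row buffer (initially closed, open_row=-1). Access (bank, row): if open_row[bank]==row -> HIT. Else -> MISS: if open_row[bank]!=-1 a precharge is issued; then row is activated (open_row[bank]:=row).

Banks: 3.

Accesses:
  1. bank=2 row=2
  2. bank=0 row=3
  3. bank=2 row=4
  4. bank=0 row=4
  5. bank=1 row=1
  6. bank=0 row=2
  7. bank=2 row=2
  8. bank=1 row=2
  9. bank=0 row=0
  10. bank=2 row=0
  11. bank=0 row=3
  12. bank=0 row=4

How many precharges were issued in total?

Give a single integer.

Acc 1: bank2 row2 -> MISS (open row2); precharges=0
Acc 2: bank0 row3 -> MISS (open row3); precharges=0
Acc 3: bank2 row4 -> MISS (open row4); precharges=1
Acc 4: bank0 row4 -> MISS (open row4); precharges=2
Acc 5: bank1 row1 -> MISS (open row1); precharges=2
Acc 6: bank0 row2 -> MISS (open row2); precharges=3
Acc 7: bank2 row2 -> MISS (open row2); precharges=4
Acc 8: bank1 row2 -> MISS (open row2); precharges=5
Acc 9: bank0 row0 -> MISS (open row0); precharges=6
Acc 10: bank2 row0 -> MISS (open row0); precharges=7
Acc 11: bank0 row3 -> MISS (open row3); precharges=8
Acc 12: bank0 row4 -> MISS (open row4); precharges=9

Answer: 9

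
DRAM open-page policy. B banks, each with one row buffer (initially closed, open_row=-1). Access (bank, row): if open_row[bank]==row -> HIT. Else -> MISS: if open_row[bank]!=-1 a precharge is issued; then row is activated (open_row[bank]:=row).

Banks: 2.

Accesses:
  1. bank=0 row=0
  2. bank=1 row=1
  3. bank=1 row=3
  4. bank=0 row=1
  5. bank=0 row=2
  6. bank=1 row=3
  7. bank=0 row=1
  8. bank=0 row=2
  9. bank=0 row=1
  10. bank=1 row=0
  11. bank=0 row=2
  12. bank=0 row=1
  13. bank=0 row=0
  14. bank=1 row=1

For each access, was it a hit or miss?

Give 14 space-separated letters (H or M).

Answer: M M M M M H M M M M M M M M

Derivation:
Acc 1: bank0 row0 -> MISS (open row0); precharges=0
Acc 2: bank1 row1 -> MISS (open row1); precharges=0
Acc 3: bank1 row3 -> MISS (open row3); precharges=1
Acc 4: bank0 row1 -> MISS (open row1); precharges=2
Acc 5: bank0 row2 -> MISS (open row2); precharges=3
Acc 6: bank1 row3 -> HIT
Acc 7: bank0 row1 -> MISS (open row1); precharges=4
Acc 8: bank0 row2 -> MISS (open row2); precharges=5
Acc 9: bank0 row1 -> MISS (open row1); precharges=6
Acc 10: bank1 row0 -> MISS (open row0); precharges=7
Acc 11: bank0 row2 -> MISS (open row2); precharges=8
Acc 12: bank0 row1 -> MISS (open row1); precharges=9
Acc 13: bank0 row0 -> MISS (open row0); precharges=10
Acc 14: bank1 row1 -> MISS (open row1); precharges=11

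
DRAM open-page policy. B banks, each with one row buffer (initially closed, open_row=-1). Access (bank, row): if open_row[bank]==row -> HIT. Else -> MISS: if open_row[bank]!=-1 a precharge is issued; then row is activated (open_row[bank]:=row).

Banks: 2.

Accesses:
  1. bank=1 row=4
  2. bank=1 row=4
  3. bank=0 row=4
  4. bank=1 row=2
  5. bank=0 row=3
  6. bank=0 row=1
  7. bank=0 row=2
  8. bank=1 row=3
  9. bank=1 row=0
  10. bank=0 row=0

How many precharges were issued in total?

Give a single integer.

Acc 1: bank1 row4 -> MISS (open row4); precharges=0
Acc 2: bank1 row4 -> HIT
Acc 3: bank0 row4 -> MISS (open row4); precharges=0
Acc 4: bank1 row2 -> MISS (open row2); precharges=1
Acc 5: bank0 row3 -> MISS (open row3); precharges=2
Acc 6: bank0 row1 -> MISS (open row1); precharges=3
Acc 7: bank0 row2 -> MISS (open row2); precharges=4
Acc 8: bank1 row3 -> MISS (open row3); precharges=5
Acc 9: bank1 row0 -> MISS (open row0); precharges=6
Acc 10: bank0 row0 -> MISS (open row0); precharges=7

Answer: 7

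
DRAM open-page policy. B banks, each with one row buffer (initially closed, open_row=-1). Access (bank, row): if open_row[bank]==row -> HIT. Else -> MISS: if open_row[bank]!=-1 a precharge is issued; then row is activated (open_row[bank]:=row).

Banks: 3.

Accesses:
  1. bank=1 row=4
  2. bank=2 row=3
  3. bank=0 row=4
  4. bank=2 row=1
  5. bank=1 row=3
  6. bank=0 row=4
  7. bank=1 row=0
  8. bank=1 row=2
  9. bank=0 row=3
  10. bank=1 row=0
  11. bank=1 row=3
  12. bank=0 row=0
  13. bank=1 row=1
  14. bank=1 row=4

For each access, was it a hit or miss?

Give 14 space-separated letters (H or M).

Answer: M M M M M H M M M M M M M M

Derivation:
Acc 1: bank1 row4 -> MISS (open row4); precharges=0
Acc 2: bank2 row3 -> MISS (open row3); precharges=0
Acc 3: bank0 row4 -> MISS (open row4); precharges=0
Acc 4: bank2 row1 -> MISS (open row1); precharges=1
Acc 5: bank1 row3 -> MISS (open row3); precharges=2
Acc 6: bank0 row4 -> HIT
Acc 7: bank1 row0 -> MISS (open row0); precharges=3
Acc 8: bank1 row2 -> MISS (open row2); precharges=4
Acc 9: bank0 row3 -> MISS (open row3); precharges=5
Acc 10: bank1 row0 -> MISS (open row0); precharges=6
Acc 11: bank1 row3 -> MISS (open row3); precharges=7
Acc 12: bank0 row0 -> MISS (open row0); precharges=8
Acc 13: bank1 row1 -> MISS (open row1); precharges=9
Acc 14: bank1 row4 -> MISS (open row4); precharges=10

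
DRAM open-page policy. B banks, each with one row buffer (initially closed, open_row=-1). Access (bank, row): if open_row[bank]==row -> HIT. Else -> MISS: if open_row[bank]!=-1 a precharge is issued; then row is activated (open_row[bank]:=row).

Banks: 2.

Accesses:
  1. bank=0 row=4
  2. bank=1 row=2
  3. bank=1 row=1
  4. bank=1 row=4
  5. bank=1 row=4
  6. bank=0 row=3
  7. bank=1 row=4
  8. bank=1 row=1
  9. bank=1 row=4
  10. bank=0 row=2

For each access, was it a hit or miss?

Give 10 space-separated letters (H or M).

Answer: M M M M H M H M M M

Derivation:
Acc 1: bank0 row4 -> MISS (open row4); precharges=0
Acc 2: bank1 row2 -> MISS (open row2); precharges=0
Acc 3: bank1 row1 -> MISS (open row1); precharges=1
Acc 4: bank1 row4 -> MISS (open row4); precharges=2
Acc 5: bank1 row4 -> HIT
Acc 6: bank0 row3 -> MISS (open row3); precharges=3
Acc 7: bank1 row4 -> HIT
Acc 8: bank1 row1 -> MISS (open row1); precharges=4
Acc 9: bank1 row4 -> MISS (open row4); precharges=5
Acc 10: bank0 row2 -> MISS (open row2); precharges=6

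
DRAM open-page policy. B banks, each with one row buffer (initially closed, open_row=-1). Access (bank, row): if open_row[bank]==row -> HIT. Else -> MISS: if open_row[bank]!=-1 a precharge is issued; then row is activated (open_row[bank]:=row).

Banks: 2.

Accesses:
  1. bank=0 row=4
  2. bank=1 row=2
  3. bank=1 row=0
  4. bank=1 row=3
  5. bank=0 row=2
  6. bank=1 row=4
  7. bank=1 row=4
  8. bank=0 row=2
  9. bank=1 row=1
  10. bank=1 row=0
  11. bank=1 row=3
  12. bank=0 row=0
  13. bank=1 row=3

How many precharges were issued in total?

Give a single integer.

Answer: 8

Derivation:
Acc 1: bank0 row4 -> MISS (open row4); precharges=0
Acc 2: bank1 row2 -> MISS (open row2); precharges=0
Acc 3: bank1 row0 -> MISS (open row0); precharges=1
Acc 4: bank1 row3 -> MISS (open row3); precharges=2
Acc 5: bank0 row2 -> MISS (open row2); precharges=3
Acc 6: bank1 row4 -> MISS (open row4); precharges=4
Acc 7: bank1 row4 -> HIT
Acc 8: bank0 row2 -> HIT
Acc 9: bank1 row1 -> MISS (open row1); precharges=5
Acc 10: bank1 row0 -> MISS (open row0); precharges=6
Acc 11: bank1 row3 -> MISS (open row3); precharges=7
Acc 12: bank0 row0 -> MISS (open row0); precharges=8
Acc 13: bank1 row3 -> HIT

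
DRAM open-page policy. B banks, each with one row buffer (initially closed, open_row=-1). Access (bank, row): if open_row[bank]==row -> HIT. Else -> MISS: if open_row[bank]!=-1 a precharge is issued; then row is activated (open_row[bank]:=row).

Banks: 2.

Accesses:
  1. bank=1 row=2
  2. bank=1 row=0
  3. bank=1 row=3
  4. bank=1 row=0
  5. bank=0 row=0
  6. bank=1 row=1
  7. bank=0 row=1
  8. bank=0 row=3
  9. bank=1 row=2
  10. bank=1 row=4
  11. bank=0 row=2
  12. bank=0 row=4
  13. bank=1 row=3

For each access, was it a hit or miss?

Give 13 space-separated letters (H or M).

Answer: M M M M M M M M M M M M M

Derivation:
Acc 1: bank1 row2 -> MISS (open row2); precharges=0
Acc 2: bank1 row0 -> MISS (open row0); precharges=1
Acc 3: bank1 row3 -> MISS (open row3); precharges=2
Acc 4: bank1 row0 -> MISS (open row0); precharges=3
Acc 5: bank0 row0 -> MISS (open row0); precharges=3
Acc 6: bank1 row1 -> MISS (open row1); precharges=4
Acc 7: bank0 row1 -> MISS (open row1); precharges=5
Acc 8: bank0 row3 -> MISS (open row3); precharges=6
Acc 9: bank1 row2 -> MISS (open row2); precharges=7
Acc 10: bank1 row4 -> MISS (open row4); precharges=8
Acc 11: bank0 row2 -> MISS (open row2); precharges=9
Acc 12: bank0 row4 -> MISS (open row4); precharges=10
Acc 13: bank1 row3 -> MISS (open row3); precharges=11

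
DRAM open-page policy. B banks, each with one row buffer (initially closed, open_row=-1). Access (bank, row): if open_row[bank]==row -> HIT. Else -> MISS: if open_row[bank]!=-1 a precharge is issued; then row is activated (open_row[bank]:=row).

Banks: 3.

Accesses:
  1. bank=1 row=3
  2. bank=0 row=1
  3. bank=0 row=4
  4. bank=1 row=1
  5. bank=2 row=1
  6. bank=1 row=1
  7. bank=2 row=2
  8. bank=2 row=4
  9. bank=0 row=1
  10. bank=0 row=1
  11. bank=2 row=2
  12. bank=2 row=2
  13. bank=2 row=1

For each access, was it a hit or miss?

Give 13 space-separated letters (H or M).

Answer: M M M M M H M M M H M H M

Derivation:
Acc 1: bank1 row3 -> MISS (open row3); precharges=0
Acc 2: bank0 row1 -> MISS (open row1); precharges=0
Acc 3: bank0 row4 -> MISS (open row4); precharges=1
Acc 4: bank1 row1 -> MISS (open row1); precharges=2
Acc 5: bank2 row1 -> MISS (open row1); precharges=2
Acc 6: bank1 row1 -> HIT
Acc 7: bank2 row2 -> MISS (open row2); precharges=3
Acc 8: bank2 row4 -> MISS (open row4); precharges=4
Acc 9: bank0 row1 -> MISS (open row1); precharges=5
Acc 10: bank0 row1 -> HIT
Acc 11: bank2 row2 -> MISS (open row2); precharges=6
Acc 12: bank2 row2 -> HIT
Acc 13: bank2 row1 -> MISS (open row1); precharges=7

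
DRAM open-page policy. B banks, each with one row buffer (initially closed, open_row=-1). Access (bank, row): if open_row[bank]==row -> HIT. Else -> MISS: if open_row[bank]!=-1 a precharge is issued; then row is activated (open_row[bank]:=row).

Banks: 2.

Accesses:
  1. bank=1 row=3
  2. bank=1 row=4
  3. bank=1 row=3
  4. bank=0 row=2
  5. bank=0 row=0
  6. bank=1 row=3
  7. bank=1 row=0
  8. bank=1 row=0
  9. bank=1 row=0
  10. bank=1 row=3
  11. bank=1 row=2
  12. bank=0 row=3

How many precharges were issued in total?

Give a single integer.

Answer: 7

Derivation:
Acc 1: bank1 row3 -> MISS (open row3); precharges=0
Acc 2: bank1 row4 -> MISS (open row4); precharges=1
Acc 3: bank1 row3 -> MISS (open row3); precharges=2
Acc 4: bank0 row2 -> MISS (open row2); precharges=2
Acc 5: bank0 row0 -> MISS (open row0); precharges=3
Acc 6: bank1 row3 -> HIT
Acc 7: bank1 row0 -> MISS (open row0); precharges=4
Acc 8: bank1 row0 -> HIT
Acc 9: bank1 row0 -> HIT
Acc 10: bank1 row3 -> MISS (open row3); precharges=5
Acc 11: bank1 row2 -> MISS (open row2); precharges=6
Acc 12: bank0 row3 -> MISS (open row3); precharges=7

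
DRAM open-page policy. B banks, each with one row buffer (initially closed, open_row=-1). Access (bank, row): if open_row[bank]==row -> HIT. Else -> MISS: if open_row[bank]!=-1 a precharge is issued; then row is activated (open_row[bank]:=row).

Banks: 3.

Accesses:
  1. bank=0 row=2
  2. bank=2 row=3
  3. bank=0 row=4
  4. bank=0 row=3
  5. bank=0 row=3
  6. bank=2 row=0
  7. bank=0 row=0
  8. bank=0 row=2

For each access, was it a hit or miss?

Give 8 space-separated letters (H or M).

Acc 1: bank0 row2 -> MISS (open row2); precharges=0
Acc 2: bank2 row3 -> MISS (open row3); precharges=0
Acc 3: bank0 row4 -> MISS (open row4); precharges=1
Acc 4: bank0 row3 -> MISS (open row3); precharges=2
Acc 5: bank0 row3 -> HIT
Acc 6: bank2 row0 -> MISS (open row0); precharges=3
Acc 7: bank0 row0 -> MISS (open row0); precharges=4
Acc 8: bank0 row2 -> MISS (open row2); precharges=5

Answer: M M M M H M M M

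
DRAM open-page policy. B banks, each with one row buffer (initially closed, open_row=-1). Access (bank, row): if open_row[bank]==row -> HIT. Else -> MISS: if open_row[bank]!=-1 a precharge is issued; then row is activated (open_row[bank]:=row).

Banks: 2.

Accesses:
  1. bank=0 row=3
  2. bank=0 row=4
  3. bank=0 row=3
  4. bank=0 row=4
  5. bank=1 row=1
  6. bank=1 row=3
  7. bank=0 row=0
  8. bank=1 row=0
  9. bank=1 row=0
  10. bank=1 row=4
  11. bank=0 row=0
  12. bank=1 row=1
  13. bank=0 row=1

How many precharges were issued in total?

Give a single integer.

Acc 1: bank0 row3 -> MISS (open row3); precharges=0
Acc 2: bank0 row4 -> MISS (open row4); precharges=1
Acc 3: bank0 row3 -> MISS (open row3); precharges=2
Acc 4: bank0 row4 -> MISS (open row4); precharges=3
Acc 5: bank1 row1 -> MISS (open row1); precharges=3
Acc 6: bank1 row3 -> MISS (open row3); precharges=4
Acc 7: bank0 row0 -> MISS (open row0); precharges=5
Acc 8: bank1 row0 -> MISS (open row0); precharges=6
Acc 9: bank1 row0 -> HIT
Acc 10: bank1 row4 -> MISS (open row4); precharges=7
Acc 11: bank0 row0 -> HIT
Acc 12: bank1 row1 -> MISS (open row1); precharges=8
Acc 13: bank0 row1 -> MISS (open row1); precharges=9

Answer: 9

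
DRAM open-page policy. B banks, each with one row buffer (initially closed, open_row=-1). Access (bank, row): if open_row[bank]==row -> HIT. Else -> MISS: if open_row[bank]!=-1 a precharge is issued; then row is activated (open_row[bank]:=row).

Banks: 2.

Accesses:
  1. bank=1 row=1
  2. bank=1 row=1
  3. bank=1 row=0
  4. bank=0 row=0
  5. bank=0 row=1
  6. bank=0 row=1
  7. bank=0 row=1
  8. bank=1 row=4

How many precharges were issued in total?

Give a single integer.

Acc 1: bank1 row1 -> MISS (open row1); precharges=0
Acc 2: bank1 row1 -> HIT
Acc 3: bank1 row0 -> MISS (open row0); precharges=1
Acc 4: bank0 row0 -> MISS (open row0); precharges=1
Acc 5: bank0 row1 -> MISS (open row1); precharges=2
Acc 6: bank0 row1 -> HIT
Acc 7: bank0 row1 -> HIT
Acc 8: bank1 row4 -> MISS (open row4); precharges=3

Answer: 3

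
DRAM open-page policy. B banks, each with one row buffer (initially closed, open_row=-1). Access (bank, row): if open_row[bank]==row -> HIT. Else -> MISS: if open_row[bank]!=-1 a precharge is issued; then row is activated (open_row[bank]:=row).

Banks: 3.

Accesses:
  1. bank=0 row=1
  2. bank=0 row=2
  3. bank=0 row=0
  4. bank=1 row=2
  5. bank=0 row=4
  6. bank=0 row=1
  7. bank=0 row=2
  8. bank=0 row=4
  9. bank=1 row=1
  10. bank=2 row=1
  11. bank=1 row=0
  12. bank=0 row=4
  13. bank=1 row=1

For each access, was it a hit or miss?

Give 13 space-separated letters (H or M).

Answer: M M M M M M M M M M M H M

Derivation:
Acc 1: bank0 row1 -> MISS (open row1); precharges=0
Acc 2: bank0 row2 -> MISS (open row2); precharges=1
Acc 3: bank0 row0 -> MISS (open row0); precharges=2
Acc 4: bank1 row2 -> MISS (open row2); precharges=2
Acc 5: bank0 row4 -> MISS (open row4); precharges=3
Acc 6: bank0 row1 -> MISS (open row1); precharges=4
Acc 7: bank0 row2 -> MISS (open row2); precharges=5
Acc 8: bank0 row4 -> MISS (open row4); precharges=6
Acc 9: bank1 row1 -> MISS (open row1); precharges=7
Acc 10: bank2 row1 -> MISS (open row1); precharges=7
Acc 11: bank1 row0 -> MISS (open row0); precharges=8
Acc 12: bank0 row4 -> HIT
Acc 13: bank1 row1 -> MISS (open row1); precharges=9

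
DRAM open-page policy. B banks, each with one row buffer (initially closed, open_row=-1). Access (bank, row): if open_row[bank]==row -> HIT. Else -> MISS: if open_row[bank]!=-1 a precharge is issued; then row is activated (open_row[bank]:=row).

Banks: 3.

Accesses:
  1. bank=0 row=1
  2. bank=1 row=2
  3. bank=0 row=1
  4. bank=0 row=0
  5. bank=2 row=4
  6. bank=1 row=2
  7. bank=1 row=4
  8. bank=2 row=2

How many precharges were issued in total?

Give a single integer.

Acc 1: bank0 row1 -> MISS (open row1); precharges=0
Acc 2: bank1 row2 -> MISS (open row2); precharges=0
Acc 3: bank0 row1 -> HIT
Acc 4: bank0 row0 -> MISS (open row0); precharges=1
Acc 5: bank2 row4 -> MISS (open row4); precharges=1
Acc 6: bank1 row2 -> HIT
Acc 7: bank1 row4 -> MISS (open row4); precharges=2
Acc 8: bank2 row2 -> MISS (open row2); precharges=3

Answer: 3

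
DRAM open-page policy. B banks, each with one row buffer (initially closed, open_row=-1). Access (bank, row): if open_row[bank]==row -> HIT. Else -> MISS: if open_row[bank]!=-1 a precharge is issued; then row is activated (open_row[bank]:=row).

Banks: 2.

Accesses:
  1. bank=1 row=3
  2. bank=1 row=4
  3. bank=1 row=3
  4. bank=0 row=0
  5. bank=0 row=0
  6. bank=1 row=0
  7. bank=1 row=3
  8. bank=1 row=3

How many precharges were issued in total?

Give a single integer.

Acc 1: bank1 row3 -> MISS (open row3); precharges=0
Acc 2: bank1 row4 -> MISS (open row4); precharges=1
Acc 3: bank1 row3 -> MISS (open row3); precharges=2
Acc 4: bank0 row0 -> MISS (open row0); precharges=2
Acc 5: bank0 row0 -> HIT
Acc 6: bank1 row0 -> MISS (open row0); precharges=3
Acc 7: bank1 row3 -> MISS (open row3); precharges=4
Acc 8: bank1 row3 -> HIT

Answer: 4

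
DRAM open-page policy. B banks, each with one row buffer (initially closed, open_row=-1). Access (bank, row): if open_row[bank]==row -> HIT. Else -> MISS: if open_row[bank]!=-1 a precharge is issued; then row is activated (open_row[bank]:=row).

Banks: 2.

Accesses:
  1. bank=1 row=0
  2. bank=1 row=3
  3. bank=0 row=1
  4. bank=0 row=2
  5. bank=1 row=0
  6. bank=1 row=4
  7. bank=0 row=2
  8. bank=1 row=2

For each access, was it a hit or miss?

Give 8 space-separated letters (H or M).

Acc 1: bank1 row0 -> MISS (open row0); precharges=0
Acc 2: bank1 row3 -> MISS (open row3); precharges=1
Acc 3: bank0 row1 -> MISS (open row1); precharges=1
Acc 4: bank0 row2 -> MISS (open row2); precharges=2
Acc 5: bank1 row0 -> MISS (open row0); precharges=3
Acc 6: bank1 row4 -> MISS (open row4); precharges=4
Acc 7: bank0 row2 -> HIT
Acc 8: bank1 row2 -> MISS (open row2); precharges=5

Answer: M M M M M M H M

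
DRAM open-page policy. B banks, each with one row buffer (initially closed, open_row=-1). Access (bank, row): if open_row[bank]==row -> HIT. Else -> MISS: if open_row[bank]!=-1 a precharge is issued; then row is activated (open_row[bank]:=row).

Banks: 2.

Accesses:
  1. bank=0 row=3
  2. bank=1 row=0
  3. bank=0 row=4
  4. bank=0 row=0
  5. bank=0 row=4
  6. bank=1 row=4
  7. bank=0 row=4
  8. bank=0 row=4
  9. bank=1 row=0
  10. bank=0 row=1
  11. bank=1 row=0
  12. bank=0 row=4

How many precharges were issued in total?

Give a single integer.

Answer: 7

Derivation:
Acc 1: bank0 row3 -> MISS (open row3); precharges=0
Acc 2: bank1 row0 -> MISS (open row0); precharges=0
Acc 3: bank0 row4 -> MISS (open row4); precharges=1
Acc 4: bank0 row0 -> MISS (open row0); precharges=2
Acc 5: bank0 row4 -> MISS (open row4); precharges=3
Acc 6: bank1 row4 -> MISS (open row4); precharges=4
Acc 7: bank0 row4 -> HIT
Acc 8: bank0 row4 -> HIT
Acc 9: bank1 row0 -> MISS (open row0); precharges=5
Acc 10: bank0 row1 -> MISS (open row1); precharges=6
Acc 11: bank1 row0 -> HIT
Acc 12: bank0 row4 -> MISS (open row4); precharges=7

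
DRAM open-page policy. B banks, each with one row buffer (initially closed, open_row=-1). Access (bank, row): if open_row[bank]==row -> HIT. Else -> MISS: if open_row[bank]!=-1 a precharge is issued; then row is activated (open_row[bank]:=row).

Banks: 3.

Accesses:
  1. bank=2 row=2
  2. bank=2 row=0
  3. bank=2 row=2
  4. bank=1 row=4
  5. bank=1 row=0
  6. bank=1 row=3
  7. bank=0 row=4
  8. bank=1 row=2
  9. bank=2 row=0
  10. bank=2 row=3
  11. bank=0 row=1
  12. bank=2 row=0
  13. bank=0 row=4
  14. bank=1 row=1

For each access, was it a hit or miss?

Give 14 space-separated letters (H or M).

Acc 1: bank2 row2 -> MISS (open row2); precharges=0
Acc 2: bank2 row0 -> MISS (open row0); precharges=1
Acc 3: bank2 row2 -> MISS (open row2); precharges=2
Acc 4: bank1 row4 -> MISS (open row4); precharges=2
Acc 5: bank1 row0 -> MISS (open row0); precharges=3
Acc 6: bank1 row3 -> MISS (open row3); precharges=4
Acc 7: bank0 row4 -> MISS (open row4); precharges=4
Acc 8: bank1 row2 -> MISS (open row2); precharges=5
Acc 9: bank2 row0 -> MISS (open row0); precharges=6
Acc 10: bank2 row3 -> MISS (open row3); precharges=7
Acc 11: bank0 row1 -> MISS (open row1); precharges=8
Acc 12: bank2 row0 -> MISS (open row0); precharges=9
Acc 13: bank0 row4 -> MISS (open row4); precharges=10
Acc 14: bank1 row1 -> MISS (open row1); precharges=11

Answer: M M M M M M M M M M M M M M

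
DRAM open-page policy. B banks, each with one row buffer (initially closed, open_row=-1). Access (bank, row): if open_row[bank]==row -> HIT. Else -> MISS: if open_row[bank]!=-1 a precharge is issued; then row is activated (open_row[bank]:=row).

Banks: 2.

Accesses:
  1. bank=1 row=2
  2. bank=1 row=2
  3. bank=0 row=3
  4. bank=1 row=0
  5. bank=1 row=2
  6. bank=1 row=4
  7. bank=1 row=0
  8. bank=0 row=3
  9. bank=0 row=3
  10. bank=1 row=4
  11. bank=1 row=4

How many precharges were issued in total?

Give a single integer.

Acc 1: bank1 row2 -> MISS (open row2); precharges=0
Acc 2: bank1 row2 -> HIT
Acc 3: bank0 row3 -> MISS (open row3); precharges=0
Acc 4: bank1 row0 -> MISS (open row0); precharges=1
Acc 5: bank1 row2 -> MISS (open row2); precharges=2
Acc 6: bank1 row4 -> MISS (open row4); precharges=3
Acc 7: bank1 row0 -> MISS (open row0); precharges=4
Acc 8: bank0 row3 -> HIT
Acc 9: bank0 row3 -> HIT
Acc 10: bank1 row4 -> MISS (open row4); precharges=5
Acc 11: bank1 row4 -> HIT

Answer: 5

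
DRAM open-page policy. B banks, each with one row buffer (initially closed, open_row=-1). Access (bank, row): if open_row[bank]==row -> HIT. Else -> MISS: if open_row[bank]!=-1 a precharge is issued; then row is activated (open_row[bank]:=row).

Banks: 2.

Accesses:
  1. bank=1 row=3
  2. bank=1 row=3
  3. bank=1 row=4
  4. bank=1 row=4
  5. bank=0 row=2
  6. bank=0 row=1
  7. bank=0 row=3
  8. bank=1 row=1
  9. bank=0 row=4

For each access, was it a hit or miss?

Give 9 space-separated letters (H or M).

Acc 1: bank1 row3 -> MISS (open row3); precharges=0
Acc 2: bank1 row3 -> HIT
Acc 3: bank1 row4 -> MISS (open row4); precharges=1
Acc 4: bank1 row4 -> HIT
Acc 5: bank0 row2 -> MISS (open row2); precharges=1
Acc 6: bank0 row1 -> MISS (open row1); precharges=2
Acc 7: bank0 row3 -> MISS (open row3); precharges=3
Acc 8: bank1 row1 -> MISS (open row1); precharges=4
Acc 9: bank0 row4 -> MISS (open row4); precharges=5

Answer: M H M H M M M M M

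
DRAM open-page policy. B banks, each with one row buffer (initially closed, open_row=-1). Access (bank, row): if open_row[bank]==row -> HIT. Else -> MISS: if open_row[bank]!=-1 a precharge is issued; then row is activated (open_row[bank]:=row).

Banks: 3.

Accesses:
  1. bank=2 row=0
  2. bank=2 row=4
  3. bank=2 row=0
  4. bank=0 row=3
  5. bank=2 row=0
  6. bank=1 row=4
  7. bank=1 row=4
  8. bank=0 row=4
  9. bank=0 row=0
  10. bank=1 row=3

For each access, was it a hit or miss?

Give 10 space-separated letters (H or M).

Acc 1: bank2 row0 -> MISS (open row0); precharges=0
Acc 2: bank2 row4 -> MISS (open row4); precharges=1
Acc 3: bank2 row0 -> MISS (open row0); precharges=2
Acc 4: bank0 row3 -> MISS (open row3); precharges=2
Acc 5: bank2 row0 -> HIT
Acc 6: bank1 row4 -> MISS (open row4); precharges=2
Acc 7: bank1 row4 -> HIT
Acc 8: bank0 row4 -> MISS (open row4); precharges=3
Acc 9: bank0 row0 -> MISS (open row0); precharges=4
Acc 10: bank1 row3 -> MISS (open row3); precharges=5

Answer: M M M M H M H M M M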